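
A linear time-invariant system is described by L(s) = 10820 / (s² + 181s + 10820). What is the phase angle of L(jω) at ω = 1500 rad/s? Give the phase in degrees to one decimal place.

-173.1°

∠[(j1500)² + 181(j1500) + 10820] = ∠[-2.2392e+06 + j2.715e+05] = 173.09°
∠L(j1500) = −173.09° = -173.09°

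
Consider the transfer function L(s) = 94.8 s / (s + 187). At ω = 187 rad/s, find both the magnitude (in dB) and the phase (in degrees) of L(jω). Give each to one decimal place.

|L| = 36.5 dB, ∠L = 45.0°

|j187| = 187
|j187 + 187| = √(187² + 187²) = 264.5
|L(j187)| = 94.8 × 187 / 264.5 = 67.034
20 log₁₀(67.034) = 36.53 dB
∠(j187) = 90.00°
∠(j187 + 187) = arctan(187/187) = 45.00°
∠L(j187) = 90.00° − 45.00° = 45.00°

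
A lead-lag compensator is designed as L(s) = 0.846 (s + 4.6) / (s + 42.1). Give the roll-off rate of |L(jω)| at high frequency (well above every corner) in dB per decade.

With 1 zero and 1 pole, the high-frequency asymptotic slope is 20 × (1 − 1) = 0 dB/decade.

0 dB/decade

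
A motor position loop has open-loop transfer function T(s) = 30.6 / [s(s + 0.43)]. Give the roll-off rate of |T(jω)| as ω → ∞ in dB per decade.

-40 dB/decade

With 0 zeros and 2 poles, the high-frequency asymptotic slope is 20 × (0 − 2) = -40 dB/decade.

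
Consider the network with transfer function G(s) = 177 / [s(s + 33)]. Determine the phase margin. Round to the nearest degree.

Gain crossover: |G(jω)| = 1 at ω ≈ 5.3 rad/s.
∠G(j5.3) = −90° − arctan(5.3/33) ≈ -99.12°
PM = 180° + (-99.12°) = 80.88°

81 deg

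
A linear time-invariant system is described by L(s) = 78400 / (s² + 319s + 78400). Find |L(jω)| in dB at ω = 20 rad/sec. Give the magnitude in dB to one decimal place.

0.0 dB

|(j20)² + 319(j20) + 78400| = |78000 + j6380| = 7.826e+04
|L(j20)| = 78400 / 7.826e+04 = 1.0018
20 log₁₀(1.0018) = 0.02 dB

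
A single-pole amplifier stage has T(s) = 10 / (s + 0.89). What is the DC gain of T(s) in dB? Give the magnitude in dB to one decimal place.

T(0) = 10 / 0.89 = 11.236
20 log₁₀(11.236) = 21.01 dB

21.0 dB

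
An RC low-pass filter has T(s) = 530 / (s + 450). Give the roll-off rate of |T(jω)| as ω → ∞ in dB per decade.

-20 dB/decade

With 0 zeros and 1 pole, the high-frequency asymptotic slope is 20 × (0 − 1) = -20 dB/decade.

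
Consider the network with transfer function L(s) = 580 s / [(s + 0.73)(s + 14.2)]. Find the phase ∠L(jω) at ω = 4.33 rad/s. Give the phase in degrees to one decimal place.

-7.4 deg

∠(j4.33) = 90.00°
∠(j4.33 + 0.73) = arctan(4.33/0.73) = 80.43°
∠(j4.33 + 14.2) = arctan(4.33/14.2) = 16.96°
∠L(j4.33) = 90.00° − (80.43° + 16.96°) = -7.39°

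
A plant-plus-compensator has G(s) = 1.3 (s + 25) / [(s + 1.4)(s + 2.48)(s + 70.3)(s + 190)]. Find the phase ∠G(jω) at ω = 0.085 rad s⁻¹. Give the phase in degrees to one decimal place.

∠(j0.085 + 25) = arctan(0.085/25) = 0.19°
∠(j0.085 + 1.4) = arctan(0.085/1.4) = 3.47°
∠(j0.085 + 2.48) = arctan(0.085/2.48) = 1.96°
∠(j0.085 + 70.3) = arctan(0.085/70.3) = 0.07°
∠(j0.085 + 190) = arctan(0.085/190) = 0.03°
∠G(j0.085) = 0.19° − (3.47° + 1.96° + 0.07° + 0.03°) = -5.34°

-5.3°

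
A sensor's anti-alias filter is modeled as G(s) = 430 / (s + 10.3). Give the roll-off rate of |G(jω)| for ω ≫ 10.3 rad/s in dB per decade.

-20 dB/decade

With 0 zeros and 1 pole, the high-frequency asymptotic slope is 20 × (0 − 1) = -20 dB/decade.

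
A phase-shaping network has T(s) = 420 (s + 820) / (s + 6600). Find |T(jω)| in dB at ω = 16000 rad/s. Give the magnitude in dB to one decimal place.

|j16000 + 820| = √(16000² + 820²) = 1.602e+04
|j16000 + 6600| = √(16000² + 6600²) = 1.731e+04
|T(j16000)| = 420 × 1.602e+04 / 1.731e+04 = 388.77
20 log₁₀(388.77) = 51.79 dB

51.8 dB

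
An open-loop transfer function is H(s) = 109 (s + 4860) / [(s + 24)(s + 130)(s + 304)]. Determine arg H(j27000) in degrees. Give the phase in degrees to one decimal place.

∠(j27000 + 4860) = arctan(27000/4860) = 79.80°
∠(j27000 + 24) = arctan(27000/24) = 89.95°
∠(j27000 + 130) = arctan(27000/130) = 89.72°
∠(j27000 + 304) = arctan(27000/304) = 89.35°
∠H(j27000) = 79.80° − (89.95° + 89.72° + 89.35°) = -189.23°

-189.2°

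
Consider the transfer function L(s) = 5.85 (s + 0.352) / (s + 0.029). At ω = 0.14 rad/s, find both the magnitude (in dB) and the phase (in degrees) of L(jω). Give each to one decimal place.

|L| = 23.8 dB, ∠L = -56.6°

|j0.14 + 0.352| = √(0.14² + 0.352²) = 0.3788
|j0.14 + 0.029| = √(0.14² + 0.029²) = 0.143
|L(j0.14)| = 5.85 × 0.3788 / 0.143 = 15.5
20 log₁₀(15.5) = 23.81 dB
∠(j0.14 + 0.352) = arctan(0.14/0.352) = 21.69°
∠(j0.14 + 0.029) = arctan(0.14/0.029) = 78.30°
∠L(j0.14) = 21.69° − 78.30° = -56.61°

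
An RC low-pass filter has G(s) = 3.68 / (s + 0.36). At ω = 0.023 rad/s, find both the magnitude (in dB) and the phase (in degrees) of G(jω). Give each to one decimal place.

|j0.023 + 0.36| = √(0.023² + 0.36²) = 0.3607
|G(j0.023)| = 3.68 / 0.3607 = 10.201
20 log₁₀(10.201) = 20.17 dB
∠(j0.023 + 0.36) = arctan(0.023/0.36) = 3.66°
∠G(j0.023) = −3.66° = -3.66°

|G| = 20.2 dB, ∠G = -3.7°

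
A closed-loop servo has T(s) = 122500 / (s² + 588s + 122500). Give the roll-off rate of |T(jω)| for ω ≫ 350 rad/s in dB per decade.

With 0 zeros and 2 poles, the high-frequency asymptotic slope is 20 × (0 − 2) = -40 dB/decade.

-40 dB/decade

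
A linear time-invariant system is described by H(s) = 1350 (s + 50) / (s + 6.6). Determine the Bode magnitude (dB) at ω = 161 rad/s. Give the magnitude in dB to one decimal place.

63.0 dB

|j161 + 50| = √(161² + 50²) = 168.6
|j161 + 6.6| = √(161² + 6.6²) = 161.1
|H(j161)| = 1350 × 168.6 / 161.1 = 1412.4
20 log₁₀(1412.4) = 63.00 dB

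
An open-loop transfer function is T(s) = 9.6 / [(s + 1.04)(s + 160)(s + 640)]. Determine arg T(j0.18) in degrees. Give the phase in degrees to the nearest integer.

-10°

∠(j0.18 + 1.04) = arctan(0.18/1.04) = 9.82°
∠(j0.18 + 160) = arctan(0.18/160) = 0.06°
∠(j0.18 + 640) = arctan(0.18/640) = 0.02°
∠T(j0.18) = − (9.82° + 0.06° + 0.02°) = -9.90°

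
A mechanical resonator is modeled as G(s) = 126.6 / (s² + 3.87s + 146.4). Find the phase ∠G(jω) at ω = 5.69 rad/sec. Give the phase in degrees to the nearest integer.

∠[(j5.69)² + 3.87(j5.69) + 146.4] = ∠[114.02 + j22.02] = 10.93°
∠G(j5.69) = −10.93° = -10.93°

-11°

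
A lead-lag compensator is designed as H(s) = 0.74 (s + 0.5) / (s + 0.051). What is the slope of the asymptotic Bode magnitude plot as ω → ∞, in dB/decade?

0 dB/decade

With 1 zero and 1 pole, the high-frequency asymptotic slope is 20 × (1 − 1) = 0 dB/decade.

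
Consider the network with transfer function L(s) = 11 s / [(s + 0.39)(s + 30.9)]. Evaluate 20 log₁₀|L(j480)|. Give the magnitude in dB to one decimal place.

|j480| = 480
|j480 + 0.39| = √(480² + 0.39²) = 480
|j480 + 30.9| = √(480² + 30.9²) = 481
|L(j480)| = 11 × 480 / (480 × 481) = 0.022869
20 log₁₀(0.022869) = -32.81 dB

-32.8 dB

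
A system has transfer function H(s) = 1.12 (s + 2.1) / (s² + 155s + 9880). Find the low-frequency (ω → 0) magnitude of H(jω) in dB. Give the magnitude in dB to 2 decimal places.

H(0) = 1.12 × 2.1 / 9880 = 0.00023806
20 log₁₀(0.00023806) = -72.466 dB

-72.47 dB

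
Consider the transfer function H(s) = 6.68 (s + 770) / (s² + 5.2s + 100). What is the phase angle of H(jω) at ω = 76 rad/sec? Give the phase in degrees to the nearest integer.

∠(j76 + 770) = arctan(76/770) = 5.64°
∠[(j76)² + 5.2(j76) + 100] = ∠[-5676 + j395.2] = 176.02°
∠H(j76) = 5.64° − 176.02° = -170.38°

-170°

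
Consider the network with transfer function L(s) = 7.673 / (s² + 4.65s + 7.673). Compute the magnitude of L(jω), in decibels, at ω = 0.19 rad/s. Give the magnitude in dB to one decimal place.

|(j0.19)² + 4.65(j0.19) + 7.673| = |7.6369 + j0.8835| = 7.688
|L(j0.19)| = 7.673 / 7.688 = 0.99807
20 log₁₀(0.99807) = -0.02 dB

-0.0 dB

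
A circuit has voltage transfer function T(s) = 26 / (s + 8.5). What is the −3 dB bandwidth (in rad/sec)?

For a single-pole low-pass, the −3 dB point is at the pole: ω = 8.5 rad/sec.

8.5 rad/sec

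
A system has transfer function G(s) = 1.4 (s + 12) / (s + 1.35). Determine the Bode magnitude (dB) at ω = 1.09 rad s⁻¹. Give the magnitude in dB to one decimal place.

|j1.09 + 12| = √(1.09² + 12²) = 12.05
|j1.09 + 1.35| = √(1.09² + 1.35²) = 1.735
|G(j1.09)| = 1.4 × 12.05 / 1.735 = 9.7223
20 log₁₀(9.7223) = 19.76 dB

19.8 dB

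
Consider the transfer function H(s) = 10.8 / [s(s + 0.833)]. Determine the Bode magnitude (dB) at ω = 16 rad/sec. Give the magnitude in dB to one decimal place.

|j16 + 0.833| = √(16² + 0.833²) = 16.02
|j16| = 16
|H(j16)| = 10.8 / (16.02 × 16) = 0.04213
20 log₁₀(0.04213) = -27.51 dB

-27.5 dB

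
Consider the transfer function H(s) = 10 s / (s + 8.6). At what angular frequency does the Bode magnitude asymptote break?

8.6 rad/s

The single real pole at s = −8.6 gives a corner at ω = 8.6 rad/s.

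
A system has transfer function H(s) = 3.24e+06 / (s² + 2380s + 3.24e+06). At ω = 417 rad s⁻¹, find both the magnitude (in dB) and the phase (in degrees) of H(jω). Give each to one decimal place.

|H| = 0.0 dB, ∠H = -17.9 deg

|(j417)² + 2380(j417) + 3.24e+06| = |3.0661e+06 + j9.9246e+05| = 3.223e+06
|H(j417)| = 3.24e+06 / 3.223e+06 = 1.0054
20 log₁₀(1.0054) = 0.05 dB
∠[(j417)² + 2380(j417) + 3.24e+06] = ∠[3.0661e+06 + j9.9246e+05] = 17.94°
∠H(j417) = −17.94° = -17.94°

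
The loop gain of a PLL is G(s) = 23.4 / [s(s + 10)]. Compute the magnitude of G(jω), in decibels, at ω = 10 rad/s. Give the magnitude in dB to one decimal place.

|j10 + 10| = √(10² + 10²) = 14.14
|j10| = 10
|G(j10)| = 23.4 / (14.14 × 10) = 0.16546
20 log₁₀(0.16546) = -15.63 dB

-15.6 dB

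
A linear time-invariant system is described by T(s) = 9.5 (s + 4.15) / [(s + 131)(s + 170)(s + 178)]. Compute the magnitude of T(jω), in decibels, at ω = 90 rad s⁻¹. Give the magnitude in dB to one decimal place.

-77.1 dB

|j90 + 4.15| = √(90² + 4.15²) = 90.1
|j90 + 131| = √(90² + 131²) = 158.9
|j90 + 170| = √(90² + 170²) = 192.4
|j90 + 178| = √(90² + 178²) = 199.5
|T(j90)| = 9.5 × 90.1 / (158.9 × 192.4 × 199.5) = 0.00014036
20 log₁₀(0.00014036) = -77.06 dB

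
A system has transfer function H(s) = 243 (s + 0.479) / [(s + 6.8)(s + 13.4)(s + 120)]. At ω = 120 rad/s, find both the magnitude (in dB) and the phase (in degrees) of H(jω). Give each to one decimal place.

|j120 + 0.479| = √(120² + 0.479²) = 120
|j120 + 6.8| = √(120² + 6.8²) = 120.2
|j120 + 13.4| = √(120² + 13.4²) = 120.7
|j120 + 120| = √(120² + 120²) = 169.7
|H(j120)| = 243 × 120 / (120.2 × 120.7 × 169.7) = 0.01184
20 log₁₀(0.01184) = -38.53 dB
∠(j120 + 0.479) = arctan(120/0.479) = 89.77°
∠(j120 + 6.8) = arctan(120/6.8) = 86.76°
∠(j120 + 13.4) = arctan(120/13.4) = 83.63°
∠(j120 + 120) = arctan(120/120) = 45.00°
∠H(j120) = 89.77° − (86.76° + 83.63° + 45.00°) = -125.61°

|H| = -38.5 dB, ∠H = -125.6°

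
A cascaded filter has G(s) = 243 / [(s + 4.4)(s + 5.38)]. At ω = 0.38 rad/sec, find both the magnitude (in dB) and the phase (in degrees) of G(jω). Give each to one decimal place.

|j0.38 + 4.4| = √(0.38² + 4.4²) = 4.416
|j0.38 + 5.38| = √(0.38² + 5.38²) = 5.393
|G(j0.38)| = 243 / (4.416 × 5.393) = 10.202
20 log₁₀(10.202) = 20.17 dB
∠(j0.38 + 4.4) = arctan(0.38/4.4) = 4.94°
∠(j0.38 + 5.38) = arctan(0.38/5.38) = 4.04°
∠G(j0.38) = − (4.94° + 4.04°) = -8.98°

|G| = 20.2 dB, ∠G = -9.0°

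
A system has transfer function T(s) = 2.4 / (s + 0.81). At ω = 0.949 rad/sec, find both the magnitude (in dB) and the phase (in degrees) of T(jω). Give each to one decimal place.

|j0.949 + 0.81| = √(0.949² + 0.81²) = 1.248
|T(j0.949)| = 2.4 / 1.248 = 1.9236
20 log₁₀(1.9236) = 5.68 dB
∠(j0.949 + 0.81) = arctan(0.949/0.81) = 49.52°
∠T(j0.949) = −49.52° = -49.52°

|T| = 5.7 dB, ∠T = -49.5 deg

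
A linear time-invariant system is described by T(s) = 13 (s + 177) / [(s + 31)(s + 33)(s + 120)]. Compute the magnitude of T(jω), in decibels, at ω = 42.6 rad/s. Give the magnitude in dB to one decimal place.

|j42.6 + 177| = √(42.6² + 177²) = 182.1
|j42.6 + 31| = √(42.6² + 31²) = 52.69
|j42.6 + 33| = √(42.6² + 33²) = 53.89
|j42.6 + 120| = √(42.6² + 120²) = 127.3
|T(j42.6)| = 13 × 182.1 / (52.69 × 53.89 × 127.3) = 0.0065466
20 log₁₀(0.0065466) = -43.68 dB

-43.7 dB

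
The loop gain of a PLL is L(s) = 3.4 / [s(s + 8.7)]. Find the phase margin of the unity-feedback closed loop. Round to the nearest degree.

87°

Gain crossover: |L(jω)| = 1 at ω ≈ 0.39 rad/s.
∠L(j0.39) = −90° − arctan(0.39/8.7) ≈ -92.57°
PM = 180° + (-92.57°) = 87.43°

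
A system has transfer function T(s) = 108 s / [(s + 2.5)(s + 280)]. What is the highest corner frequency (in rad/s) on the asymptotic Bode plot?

280 rad/s

Break frequencies occur at each pole and zero magnitude: 2.5 rad/s, 280 rad/s.
The highest is 280 rad/s.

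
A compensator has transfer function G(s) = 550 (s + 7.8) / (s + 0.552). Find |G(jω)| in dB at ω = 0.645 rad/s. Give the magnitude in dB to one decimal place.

74.1 dB

|j0.645 + 7.8| = √(0.645² + 7.8²) = 7.827
|j0.645 + 0.552| = √(0.645² + 0.552²) = 0.849
|G(j0.645)| = 550 × 7.827 / 0.849 = 5070.5
20 log₁₀(5070.5) = 74.10 dB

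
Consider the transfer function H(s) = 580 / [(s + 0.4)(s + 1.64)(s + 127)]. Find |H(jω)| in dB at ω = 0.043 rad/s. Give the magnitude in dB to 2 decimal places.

|j0.043 + 0.4| = √(0.043² + 0.4²) = 0.4023
|j0.043 + 1.64| = √(0.043² + 1.64²) = 1.641
|j0.043 + 127| = √(0.043² + 127²) = 127
|H(j0.043)| = 580 / (0.4023 × 1.641 × 127) = 6.9195
20 log₁₀(6.9195) = 16.802 dB

16.80 dB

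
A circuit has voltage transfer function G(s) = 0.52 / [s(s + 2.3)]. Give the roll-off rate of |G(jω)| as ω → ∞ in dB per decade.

-40 dB/decade

With 0 zeros and 2 poles, the high-frequency asymptotic slope is 20 × (0 − 2) = -40 dB/decade.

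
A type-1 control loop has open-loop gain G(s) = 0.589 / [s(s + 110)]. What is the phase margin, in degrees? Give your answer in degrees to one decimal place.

90.0 deg

Gain crossover: |G(jω)| = 1 at ω ≈ 0.00535 rad s⁻¹.
∠G(j0.00535) = −90° − arctan(0.00535/110) ≈ -90.00°
PM = 180° + (-90.00°) = 90.00°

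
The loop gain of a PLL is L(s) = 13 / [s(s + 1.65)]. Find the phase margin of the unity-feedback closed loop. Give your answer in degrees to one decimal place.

25.7°

Gain crossover: |L(jω)| = 1 at ω ≈ 3.42 rad/sec.
∠L(j3.42) = −90° − arctan(3.42/1.65) ≈ -154.26°
PM = 180° + (-154.26°) = 25.74°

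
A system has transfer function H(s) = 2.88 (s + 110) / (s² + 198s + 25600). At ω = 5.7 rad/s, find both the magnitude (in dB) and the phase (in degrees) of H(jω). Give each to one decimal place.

|j5.7 + 110| = √(5.7² + 110²) = 110.1
|(j5.7)² + 198(j5.7) + 25600| = |25568 + j1128.6| = 2.559e+04
|H(j5.7)| = 2.88 × 110.1 / 2.559e+04 = 0.012395
20 log₁₀(0.012395) = -38.13 dB
∠(j5.7 + 110) = arctan(5.7/110) = 2.97°
∠[(j5.7)² + 198(j5.7) + 25600] = ∠[25568 + j1128.6] = 2.53°
∠H(j5.7) = 2.97° − 2.53° = 0.44°

|H| = -38.1 dB, ∠H = 0.4 deg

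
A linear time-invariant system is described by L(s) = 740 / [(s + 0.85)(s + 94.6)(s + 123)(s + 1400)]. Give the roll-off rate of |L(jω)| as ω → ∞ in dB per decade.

-80 dB/decade

With 0 zeros and 4 poles, the high-frequency asymptotic slope is 20 × (0 − 4) = -80 dB/decade.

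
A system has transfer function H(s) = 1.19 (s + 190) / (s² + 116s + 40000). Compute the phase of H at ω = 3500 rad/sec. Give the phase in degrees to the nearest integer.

∠(j3500 + 190) = arctan(3500/190) = 86.89°
∠[(j3500)² + 116(j3500) + 40000] = ∠[-1.221e+07 + j4.06e+05] = 178.10°
∠H(j3500) = 86.89° − 178.10° = -91.20°

-91°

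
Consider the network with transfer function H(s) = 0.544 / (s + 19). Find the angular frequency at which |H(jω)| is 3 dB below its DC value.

For a single-pole low-pass, the −3 dB point is at the pole: ω = 19 rad/s.

19 rad/s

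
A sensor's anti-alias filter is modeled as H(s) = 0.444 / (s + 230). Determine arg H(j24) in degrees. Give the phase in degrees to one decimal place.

-6.0°

∠(j24 + 230) = arctan(24/230) = 5.96°
∠H(j24) = −5.96° = -5.96°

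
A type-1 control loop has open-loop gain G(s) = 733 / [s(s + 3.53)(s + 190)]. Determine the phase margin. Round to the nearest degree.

Gain crossover: |G(jω)| = 1 at ω ≈ 1.05 rad/s.
∠G(j1.05) = −90° − arctan(1.05/3.53) − arctan(1.05/190) ≈ -106.85°
PM = 180° + (-106.85°) = 73.15°

73°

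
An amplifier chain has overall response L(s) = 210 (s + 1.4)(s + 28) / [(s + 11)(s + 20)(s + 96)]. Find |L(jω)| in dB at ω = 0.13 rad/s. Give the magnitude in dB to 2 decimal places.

|j0.13 + 1.4| = √(0.13² + 1.4²) = 1.406
|j0.13 + 28| = √(0.13² + 28²) = 28
|j0.13 + 11| = √(0.13² + 11²) = 11
|j0.13 + 20| = √(0.13² + 20²) = 20
|j0.13 + 96| = √(0.13² + 96²) = 96
|L(j0.13)| = 210 × 1.406 × 28 / (11 × 20 × 96) = 0.39142
20 log₁₀(0.39142) = -8.147 dB

-8.15 dB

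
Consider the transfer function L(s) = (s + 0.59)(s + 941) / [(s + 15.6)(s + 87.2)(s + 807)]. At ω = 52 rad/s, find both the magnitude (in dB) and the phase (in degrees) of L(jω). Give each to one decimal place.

|L| = -39.2 dB, ∠L = -15.3°

|j52 + 0.59| = √(52² + 0.59²) = 52
|j52 + 941| = √(52² + 941²) = 942.4
|j52 + 15.6| = √(52² + 15.6²) = 54.29
|j52 + 87.2| = √(52² + 87.2²) = 101.5
|j52 + 807| = √(52² + 807²) = 808.7
|L(j52)| = 1 × 52 × 942.4 / (54.29 × 101.5 × 808.7) = 0.010995
20 log₁₀(0.010995) = -39.18 dB
∠(j52 + 0.59) = arctan(52/0.59) = 89.35°
∠(j52 + 941) = arctan(52/941) = 3.16°
∠(j52 + 15.6) = arctan(52/15.6) = 73.30°
∠(j52 + 87.2) = arctan(52/87.2) = 30.81°
∠(j52 + 807) = arctan(52/807) = 3.69°
∠L(j52) = 89.35° + 3.16° − (73.30° + 30.81° + 3.69°) = -15.28°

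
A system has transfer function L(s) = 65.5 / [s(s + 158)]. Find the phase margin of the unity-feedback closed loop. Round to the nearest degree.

Gain crossover: |L(jω)| = 1 at ω ≈ 0.415 rad s⁻¹.
∠L(j0.415) = −90° − arctan(0.415/158) ≈ -90.15°
PM = 180° + (-90.15°) = 89.85°

90°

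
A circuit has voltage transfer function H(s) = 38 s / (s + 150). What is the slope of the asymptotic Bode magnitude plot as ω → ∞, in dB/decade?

0 dB/decade

With 1 zero and 1 pole, the high-frequency asymptotic slope is 20 × (1 − 1) = 0 dB/decade.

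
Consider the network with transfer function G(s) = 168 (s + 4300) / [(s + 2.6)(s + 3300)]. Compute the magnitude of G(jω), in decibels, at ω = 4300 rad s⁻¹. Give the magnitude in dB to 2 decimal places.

-27.16 dB

|j4300 + 4300| = √(4300² + 4300²) = 6081
|j4300 + 2.6| = √(4300² + 2.6²) = 4300
|j4300 + 3300| = √(4300² + 3300²) = 5420
|G(j4300)| = 168 × 6081 / (4300 × 5420) = 0.043833
20 log₁₀(0.043833) = -27.164 dB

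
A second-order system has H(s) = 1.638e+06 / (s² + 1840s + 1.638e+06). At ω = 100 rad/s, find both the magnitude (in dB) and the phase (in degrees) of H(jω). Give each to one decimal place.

|(j100)² + 1840(j100) + 1.638e+06| = |1.628e+06 + j1.84e+05| = 1.638e+06
|H(j100)| = 1.638e+06 / 1.638e+06 = 0.99978
20 log₁₀(0.99978) = -0.00 dB
∠[(j100)² + 1840(j100) + 1.638e+06] = ∠[1.628e+06 + j1.84e+05] = 6.45°
∠H(j100) = −6.45° = -6.45°

|H| = -0.0 dB, ∠H = -6.4°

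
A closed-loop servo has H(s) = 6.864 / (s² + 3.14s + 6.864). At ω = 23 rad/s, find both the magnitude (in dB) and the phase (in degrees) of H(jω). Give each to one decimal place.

|(j23)² + 3.14(j23) + 6.864| = |-522.14 + j72.22| = 527.1
|H(j23)| = 6.864 / 527.1 = 0.013022
20 log₁₀(0.013022) = -37.71 dB
∠[(j23)² + 3.14(j23) + 6.864] = ∠[-522.14 + j72.22] = 172.13°
∠H(j23) = −172.13° = -172.13°

|H| = -37.7 dB, ∠H = -172.1°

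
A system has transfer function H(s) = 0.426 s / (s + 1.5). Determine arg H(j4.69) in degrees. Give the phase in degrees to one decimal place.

∠(j4.69) = 90.00°
∠(j4.69 + 1.5) = arctan(4.69/1.5) = 72.26°
∠H(j4.69) = 90.00° − 72.26° = 17.74°

17.7°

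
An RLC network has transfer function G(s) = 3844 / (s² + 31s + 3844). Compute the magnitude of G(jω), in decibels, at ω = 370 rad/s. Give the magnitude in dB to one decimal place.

-30.8 dB

|(j370)² + 31(j370) + 3844| = |-1.3306e+05 + j11470| = 1.335e+05
|G(j370)| = 3844 / 1.335e+05 = 0.028783
20 log₁₀(0.028783) = -30.82 dB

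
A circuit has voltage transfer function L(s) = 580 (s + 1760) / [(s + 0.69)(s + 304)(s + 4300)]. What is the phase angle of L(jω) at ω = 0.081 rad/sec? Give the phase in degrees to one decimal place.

-6.7°

∠(j0.081 + 1760) = arctan(0.081/1760) = 0.00°
∠(j0.081 + 0.69) = arctan(0.081/0.69) = 6.70°
∠(j0.081 + 304) = arctan(0.081/304) = 0.02°
∠(j0.081 + 4300) = arctan(0.081/4300) = 0.00°
∠L(j0.081) = 0.00° − (6.70° + 0.02° + 0.00°) = -6.71°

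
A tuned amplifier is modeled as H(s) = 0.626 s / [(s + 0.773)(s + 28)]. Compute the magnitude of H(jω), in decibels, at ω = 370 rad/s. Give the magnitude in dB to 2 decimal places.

-55.46 dB

|j370| = 370
|j370 + 0.773| = √(370² + 0.773²) = 370
|j370 + 28| = √(370² + 28²) = 371.1
|H(j370)| = 0.626 × 370 / (370 × 371.1) = 0.0016871
20 log₁₀(0.0016871) = -55.457 dB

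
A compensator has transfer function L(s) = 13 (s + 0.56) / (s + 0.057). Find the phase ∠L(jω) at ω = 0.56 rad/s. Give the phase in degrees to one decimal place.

∠(j0.56 + 0.56) = arctan(0.56/0.56) = 45.00°
∠(j0.56 + 0.057) = arctan(0.56/0.057) = 84.19°
∠L(j0.56) = 45.00° − 84.19° = -39.19°

-39.2°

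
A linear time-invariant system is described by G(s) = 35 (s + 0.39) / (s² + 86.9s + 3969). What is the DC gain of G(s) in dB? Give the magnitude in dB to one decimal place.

G(0) = 35 × 0.39 / 3969 = 0.0034392
20 log₁₀(0.0034392) = -49.27 dB

-49.3 dB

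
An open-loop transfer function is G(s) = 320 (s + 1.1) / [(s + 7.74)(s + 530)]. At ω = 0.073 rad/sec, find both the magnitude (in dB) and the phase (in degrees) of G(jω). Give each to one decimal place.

|G| = -21.3 dB, ∠G = 3.2°

|j0.073 + 1.1| = √(0.073² + 1.1²) = 1.102
|j0.073 + 7.74| = √(0.073² + 7.74²) = 7.74
|j0.073 + 530| = √(0.073² + 530²) = 530
|G(j0.073)| = 320 × 1.102 / (7.74 × 530) = 0.085993
20 log₁₀(0.085993) = -21.31 dB
∠(j0.073 + 1.1) = arctan(0.073/1.1) = 3.80°
∠(j0.073 + 7.74) = arctan(0.073/7.74) = 0.54°
∠(j0.073 + 530) = arctan(0.073/530) = 0.01°
∠G(j0.073) = 3.80° − (0.54° + 0.01°) = 3.25°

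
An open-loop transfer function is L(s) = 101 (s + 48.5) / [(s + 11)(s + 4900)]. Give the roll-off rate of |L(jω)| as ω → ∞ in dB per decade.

With 1 zero and 2 poles, the high-frequency asymptotic slope is 20 × (1 − 2) = -20 dB/decade.

-20 dB/decade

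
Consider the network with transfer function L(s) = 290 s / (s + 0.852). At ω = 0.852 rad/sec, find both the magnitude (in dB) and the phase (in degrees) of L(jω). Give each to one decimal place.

|L| = 46.2 dB, ∠L = 45.0°

|j0.852| = 0.852
|j0.852 + 0.852| = √(0.852² + 0.852²) = 1.205
|L(j0.852)| = 290 × 0.852 / 1.205 = 205.06
20 log₁₀(205.06) = 46.24 dB
∠(j0.852) = 90.00°
∠(j0.852 + 0.852) = arctan(0.852/0.852) = 45.00°
∠L(j0.852) = 90.00° − 45.00° = 45.00°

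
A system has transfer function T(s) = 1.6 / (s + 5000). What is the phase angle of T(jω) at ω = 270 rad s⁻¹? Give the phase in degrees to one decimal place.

∠(j270 + 5000) = arctan(270/5000) = 3.09°
∠T(j270) = −3.09° = -3.09°

-3.1°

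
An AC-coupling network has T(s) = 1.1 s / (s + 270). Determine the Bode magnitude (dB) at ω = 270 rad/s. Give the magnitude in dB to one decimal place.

-2.2 dB

|j270| = 270
|j270 + 270| = √(270² + 270²) = 381.8
|T(j270)| = 1.1 × 270 / 381.8 = 0.77782
20 log₁₀(0.77782) = -2.18 dB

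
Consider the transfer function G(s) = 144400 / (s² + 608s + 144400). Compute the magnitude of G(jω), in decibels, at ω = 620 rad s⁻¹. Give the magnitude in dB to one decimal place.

|(j620)² + 608(j620) + 144400| = |-2.4e+05 + j3.7696e+05| = 4.469e+05
|G(j620)| = 144400 / 4.469e+05 = 0.32313
20 log₁₀(0.32313) = -9.81 dB

-9.8 dB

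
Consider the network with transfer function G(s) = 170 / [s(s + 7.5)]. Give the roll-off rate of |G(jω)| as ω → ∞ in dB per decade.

With 0 zeros and 2 poles, the high-frequency asymptotic slope is 20 × (0 − 2) = -40 dB/decade.

-40 dB/decade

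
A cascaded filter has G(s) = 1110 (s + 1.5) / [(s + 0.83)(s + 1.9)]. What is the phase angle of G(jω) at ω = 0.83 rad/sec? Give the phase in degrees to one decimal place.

-39.6°

∠(j0.83 + 1.5) = arctan(0.83/1.5) = 28.96°
∠(j0.83 + 0.83) = arctan(0.83/0.83) = 45.00°
∠(j0.83 + 1.9) = arctan(0.83/1.9) = 23.60°
∠G(j0.83) = 28.96° − (45.00° + 23.60°) = -39.64°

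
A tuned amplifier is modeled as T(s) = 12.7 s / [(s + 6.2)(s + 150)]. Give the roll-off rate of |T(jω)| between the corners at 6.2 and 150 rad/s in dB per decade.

In this band the factors already past their corner are: 1 differentiator zero, pole at 6.2; net slope = 0 dB/decade.

0 dB/decade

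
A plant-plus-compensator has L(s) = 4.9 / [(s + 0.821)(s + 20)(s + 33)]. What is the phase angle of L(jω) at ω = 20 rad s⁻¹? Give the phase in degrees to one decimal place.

∠(j20 + 0.821) = arctan(20/0.821) = 87.65°
∠(j20 + 20) = arctan(20/20) = 45.00°
∠(j20 + 33) = arctan(20/33) = 31.22°
∠L(j20) = − (87.65° + 45.00° + 31.22°) = -163.87°

-163.9°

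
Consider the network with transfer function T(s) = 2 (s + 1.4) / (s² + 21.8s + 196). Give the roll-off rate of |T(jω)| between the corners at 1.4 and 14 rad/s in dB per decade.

In this band the factors already past their corner are: zero at 1.4; net slope = 20 dB/decade.

20 dB/decade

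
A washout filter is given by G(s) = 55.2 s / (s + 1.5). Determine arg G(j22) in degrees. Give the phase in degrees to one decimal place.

3.9°

∠(j22) = 90.00°
∠(j22 + 1.5) = arctan(22/1.5) = 86.10°
∠G(j22) = 90.00° − 86.10° = 3.90°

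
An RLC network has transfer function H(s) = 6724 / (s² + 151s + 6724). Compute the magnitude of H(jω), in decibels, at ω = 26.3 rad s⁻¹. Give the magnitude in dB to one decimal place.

|(j26.3)² + 151(j26.3) + 6724| = |6032.3 + j3971.3| = 7222
|H(j26.3)| = 6724 / 7222 = 0.93102
20 log₁₀(0.93102) = -0.62 dB

-0.6 dB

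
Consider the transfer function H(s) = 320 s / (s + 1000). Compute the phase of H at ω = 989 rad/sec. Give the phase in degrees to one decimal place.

45.3 deg

∠(j989) = 90.00°
∠(j989 + 1000) = arctan(989/1000) = 44.68°
∠H(j989) = 90.00° − 44.68° = 45.32°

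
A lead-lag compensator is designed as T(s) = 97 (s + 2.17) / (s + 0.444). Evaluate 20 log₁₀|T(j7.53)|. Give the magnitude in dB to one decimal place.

40.1 dB

|j7.53 + 2.17| = √(7.53² + 2.17²) = 7.836
|j7.53 + 0.444| = √(7.53² + 0.444²) = 7.543
|T(j7.53)| = 97 × 7.836 / 7.543 = 100.77
20 log₁₀(100.77) = 40.07 dB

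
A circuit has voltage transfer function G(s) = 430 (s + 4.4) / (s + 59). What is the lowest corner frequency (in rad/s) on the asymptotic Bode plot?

Break frequencies occur at each pole and zero magnitude: 4.4 rad/s, 59 rad/s.
The lowest is 4.4 rad/s.

4.4 rad/s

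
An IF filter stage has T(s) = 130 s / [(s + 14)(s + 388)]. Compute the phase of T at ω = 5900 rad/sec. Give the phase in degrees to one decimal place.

∠(j5900) = 90.00°
∠(j5900 + 14) = arctan(5900/14) = 89.86°
∠(j5900 + 388) = arctan(5900/388) = 86.24°
∠T(j5900) = 90.00° − (89.86° + 86.24°) = -86.10°

-86.1°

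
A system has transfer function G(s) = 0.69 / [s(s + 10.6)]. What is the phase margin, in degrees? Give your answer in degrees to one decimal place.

Gain crossover: |G(jω)| = 1 at ω ≈ 0.0651 rad s⁻¹.
∠G(j0.0651) = −90° − arctan(0.0651/10.6) ≈ -90.35°
PM = 180° + (-90.35°) = 89.65°

89.6°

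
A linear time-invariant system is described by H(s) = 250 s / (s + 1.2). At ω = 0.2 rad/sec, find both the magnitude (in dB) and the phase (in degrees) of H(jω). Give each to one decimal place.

|j0.2| = 0.2
|j0.2 + 1.2| = √(0.2² + 1.2²) = 1.217
|H(j0.2)| = 250 × 0.2 / 1.217 = 41.1
20 log₁₀(41.1) = 32.28 dB
∠(j0.2) = 90.00°
∠(j0.2 + 1.2) = arctan(0.2/1.2) = 9.46°
∠H(j0.2) = 90.00° − 9.46° = 80.54°

|H| = 32.3 dB, ∠H = 80.5°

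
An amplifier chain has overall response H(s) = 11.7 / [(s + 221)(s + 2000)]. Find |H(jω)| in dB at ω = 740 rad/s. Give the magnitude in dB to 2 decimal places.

|j740 + 221| = √(740² + 221²) = 772.3
|j740 + 2000| = √(740² + 2000²) = 2133
|H(j740)| = 11.7 / (772.3 × 2133) = 7.1041e-06
20 log₁₀(7.1041e-06) = -102.970 dB

-102.97 dB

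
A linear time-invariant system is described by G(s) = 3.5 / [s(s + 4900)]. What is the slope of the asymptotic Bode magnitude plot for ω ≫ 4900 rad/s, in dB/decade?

-40 dB/decade

With 0 zeros and 2 poles, the high-frequency asymptotic slope is 20 × (0 − 2) = -40 dB/decade.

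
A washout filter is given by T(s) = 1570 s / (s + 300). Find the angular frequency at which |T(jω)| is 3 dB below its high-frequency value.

300 rad/sec

For a single-pole high-pass, the −3 dB point is at the pole: ω = 300 rad/sec.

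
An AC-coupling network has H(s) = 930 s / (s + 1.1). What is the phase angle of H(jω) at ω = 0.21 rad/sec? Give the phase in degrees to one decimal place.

79.2°

∠(j0.21) = 90.00°
∠(j0.21 + 1.1) = arctan(0.21/1.1) = 10.81°
∠H(j0.21) = 90.00° − 10.81° = 79.19°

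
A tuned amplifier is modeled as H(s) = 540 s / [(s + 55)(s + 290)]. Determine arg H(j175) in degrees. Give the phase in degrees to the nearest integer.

∠(j175) = 90.00°
∠(j175 + 55) = arctan(175/55) = 72.55°
∠(j175 + 290) = arctan(175/290) = 31.11°
∠H(j175) = 90.00° − (72.55° + 31.11°) = -13.66°

-14°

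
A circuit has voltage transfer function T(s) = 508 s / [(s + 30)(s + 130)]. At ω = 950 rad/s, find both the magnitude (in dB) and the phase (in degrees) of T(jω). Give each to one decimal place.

|T| = -5.5 dB, ∠T = -80.4 deg

|j950| = 950
|j950 + 30| = √(950² + 30²) = 950.5
|j950 + 130| = √(950² + 130²) = 958.9
|T(j950)| = 508 × 950 / (950.5 × 958.9) = 0.52954
20 log₁₀(0.52954) = -5.52 dB
∠(j950) = 90.00°
∠(j950 + 30) = arctan(950/30) = 88.19°
∠(j950 + 130) = arctan(950/130) = 82.21°
∠T(j950) = 90.00° − (88.19° + 82.21°) = -80.40°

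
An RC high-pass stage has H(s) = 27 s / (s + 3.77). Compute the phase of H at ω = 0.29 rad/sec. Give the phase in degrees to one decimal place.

∠(j0.29) = 90.00°
∠(j0.29 + 3.77) = arctan(0.29/3.77) = 4.40°
∠H(j0.29) = 90.00° − 4.40° = 85.60°

85.6°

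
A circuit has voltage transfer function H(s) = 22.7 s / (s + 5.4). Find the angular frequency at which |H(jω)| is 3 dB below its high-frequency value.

5.4 rad/s

For a single-pole high-pass, the −3 dB point is at the pole: ω = 5.4 rad/s.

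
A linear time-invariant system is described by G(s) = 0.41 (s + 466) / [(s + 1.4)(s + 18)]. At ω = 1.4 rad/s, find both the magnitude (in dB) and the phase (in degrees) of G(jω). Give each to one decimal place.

|G| = 14.6 dB, ∠G = -49.3°

|j1.4 + 466| = √(1.4² + 466²) = 466
|j1.4 + 1.4| = √(1.4² + 1.4²) = 1.98
|j1.4 + 18| = √(1.4² + 18²) = 18.05
|G(j1.4)| = 0.41 × 466 / (1.98 × 18.05) = 5.345
20 log₁₀(5.345) = 14.56 dB
∠(j1.4 + 466) = arctan(1.4/466) = 0.17°
∠(j1.4 + 1.4) = arctan(1.4/1.4) = 45.00°
∠(j1.4 + 18) = arctan(1.4/18) = 4.45°
∠G(j1.4) = 0.17° − (45.00° + 4.45°) = -49.28°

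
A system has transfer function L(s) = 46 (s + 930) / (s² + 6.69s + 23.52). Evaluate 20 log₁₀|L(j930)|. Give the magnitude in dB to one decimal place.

-23.1 dB

|j930 + 930| = √(930² + 930²) = 1315
|(j930)² + 6.69(j930) + 23.52| = |-8.6488e+05 + j6221.7| = 8.649e+05
|L(j930)| = 46 × 1315 / 8.649e+05 = 0.06995
20 log₁₀(0.06995) = -23.10 dB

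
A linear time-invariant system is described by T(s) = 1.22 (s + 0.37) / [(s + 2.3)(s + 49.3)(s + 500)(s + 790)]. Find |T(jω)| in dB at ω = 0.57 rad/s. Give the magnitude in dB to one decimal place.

-154.9 dB

|j0.57 + 0.37| = √(0.57² + 0.37²) = 0.6796
|j0.57 + 2.3| = √(0.57² + 2.3²) = 2.37
|j0.57 + 49.3| = √(0.57² + 49.3²) = 49.3
|j0.57 + 500| = √(0.57² + 500²) = 500
|j0.57 + 790| = √(0.57² + 790²) = 790
|T(j0.57)| = 1.22 × 0.6796 / (2.37 × 49.3 × 500 × 790) = 1.7966e-08
20 log₁₀(1.7966e-08) = -154.91 dB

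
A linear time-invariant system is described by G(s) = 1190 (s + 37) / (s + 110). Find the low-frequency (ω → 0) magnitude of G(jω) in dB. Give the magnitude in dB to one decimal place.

G(0) = 1190 × 37 / 110 = 400.27
20 log₁₀(400.27) = 52.05 dB

52.0 dB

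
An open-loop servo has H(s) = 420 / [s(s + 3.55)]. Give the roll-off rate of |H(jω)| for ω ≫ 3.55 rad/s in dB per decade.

With 0 zeros and 2 poles, the high-frequency asymptotic slope is 20 × (0 − 2) = -40 dB/decade.

-40 dB/decade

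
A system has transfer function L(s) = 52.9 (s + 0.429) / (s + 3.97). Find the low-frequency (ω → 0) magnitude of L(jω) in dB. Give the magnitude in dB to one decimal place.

L(0) = 52.9 × 0.429 / 3.97 = 5.7164
20 log₁₀(5.7164) = 15.14 dB

15.1 dB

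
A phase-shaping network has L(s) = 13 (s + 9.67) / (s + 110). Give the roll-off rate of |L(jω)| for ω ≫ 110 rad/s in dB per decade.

0 dB/decade

With 1 zero and 1 pole, the high-frequency asymptotic slope is 20 × (1 − 1) = 0 dB/decade.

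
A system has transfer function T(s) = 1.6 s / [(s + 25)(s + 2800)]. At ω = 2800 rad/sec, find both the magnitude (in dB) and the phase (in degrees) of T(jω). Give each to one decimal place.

|j2800| = 2800
|j2800 + 25| = √(2800² + 25²) = 2800
|j2800 + 2800| = √(2800² + 2800²) = 3960
|T(j2800)| = 1.6 × 2800 / (2800 × 3960) = 0.00040404
20 log₁₀(0.00040404) = -67.87 dB
∠(j2800) = 90.00°
∠(j2800 + 25) = arctan(2800/25) = 89.49°
∠(j2800 + 2800) = arctan(2800/2800) = 45.00°
∠T(j2800) = 90.00° − (89.49° + 45.00°) = -44.49°

|T| = -67.9 dB, ∠T = -44.5 deg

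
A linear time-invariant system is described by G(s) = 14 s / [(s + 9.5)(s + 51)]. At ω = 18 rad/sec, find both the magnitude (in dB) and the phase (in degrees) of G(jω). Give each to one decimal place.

|G| = -12.8 dB, ∠G = 8.4°

|j18| = 18
|j18 + 9.5| = √(18² + 9.5²) = 20.35
|j18 + 51| = √(18² + 51²) = 54.08
|G(j18)| = 14 × 18 / (20.35 × 54.08) = 0.22893
20 log₁₀(0.22893) = -12.81 dB
∠(j18) = 90.00°
∠(j18 + 9.5) = arctan(18/9.5) = 62.18°
∠(j18 + 51) = arctan(18/51) = 19.44°
∠G(j18) = 90.00° − (62.18° + 19.44°) = 8.38°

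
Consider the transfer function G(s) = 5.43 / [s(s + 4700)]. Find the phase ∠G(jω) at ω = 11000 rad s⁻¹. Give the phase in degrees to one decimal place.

∠(j11000 + 4700) = arctan(11000/4700) = 66.86°
∠(j11000) = 90.00°
∠G(j11000) = − (66.86° + 90.00°) = -156.86°

-156.9°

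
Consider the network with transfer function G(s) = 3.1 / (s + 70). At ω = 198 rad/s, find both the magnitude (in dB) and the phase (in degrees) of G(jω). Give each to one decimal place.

|G| = -36.6 dB, ∠G = -70.5 deg

|j198 + 70| = √(198² + 70²) = 210
|G(j198)| = 3.1 / 210 = 0.014761
20 log₁₀(0.014761) = -36.62 dB
∠(j198 + 70) = arctan(198/70) = 70.53°
∠G(j198) = −70.53° = -70.53°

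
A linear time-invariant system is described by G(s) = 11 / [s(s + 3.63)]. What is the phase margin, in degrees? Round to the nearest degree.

55 deg

Gain crossover: |G(jω)| = 1 at ω ≈ 2.5 rad/s.
∠G(j2.5) = −90° − arctan(2.5/3.63) ≈ -124.52°
PM = 180° + (-124.52°) = 55.48°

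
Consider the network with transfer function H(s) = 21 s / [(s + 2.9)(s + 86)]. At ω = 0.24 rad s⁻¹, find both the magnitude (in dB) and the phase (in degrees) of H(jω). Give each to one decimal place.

|H| = -33.9 dB, ∠H = 85.1°

|j0.24| = 0.24
|j0.24 + 2.9| = √(0.24² + 2.9²) = 2.91
|j0.24 + 86| = √(0.24² + 86²) = 86
|H(j0.24)| = 21 × 0.24 / (2.91 × 86) = 0.02014
20 log₁₀(0.02014) = -33.92 dB
∠(j0.24) = 90.00°
∠(j0.24 + 2.9) = arctan(0.24/2.9) = 4.73°
∠(j0.24 + 86) = arctan(0.24/86) = 0.16°
∠H(j0.24) = 90.00° − (4.73° + 0.16°) = 85.11°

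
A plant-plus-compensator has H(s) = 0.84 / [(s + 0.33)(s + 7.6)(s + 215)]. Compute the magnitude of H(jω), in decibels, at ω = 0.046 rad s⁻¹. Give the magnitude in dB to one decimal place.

-56.2 dB

|j0.046 + 0.33| = √(0.046² + 0.33²) = 0.3332
|j0.046 + 7.6| = √(0.046² + 7.6²) = 7.6
|j0.046 + 215| = √(0.046² + 215²) = 215
|H(j0.046)| = 0.84 / (0.3332 × 7.6 × 215) = 0.0015429
20 log₁₀(0.0015429) = -56.23 dB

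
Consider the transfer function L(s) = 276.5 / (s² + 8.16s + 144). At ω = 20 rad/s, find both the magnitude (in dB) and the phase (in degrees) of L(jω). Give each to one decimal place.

|(j20)² + 8.16(j20) + 144| = |-256 + j163.2| = 303.6
|L(j20)| = 276.5 / 303.6 = 0.91075
20 log₁₀(0.91075) = -0.81 dB
∠[(j20)² + 8.16(j20) + 144] = ∠[-256 + j163.2] = 147.48°
∠L(j20) = −147.48° = -147.48°

|L| = -0.8 dB, ∠L = -147.5°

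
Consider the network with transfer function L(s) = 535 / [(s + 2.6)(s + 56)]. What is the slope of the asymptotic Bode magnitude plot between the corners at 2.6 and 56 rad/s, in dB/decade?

In this band the factors already past their corner are: pole at 2.6; net slope = -20 dB/decade.

-20 dB/decade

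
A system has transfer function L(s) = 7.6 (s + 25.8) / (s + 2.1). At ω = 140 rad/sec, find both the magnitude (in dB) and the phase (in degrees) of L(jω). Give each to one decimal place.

|j140 + 25.8| = √(140² + 25.8²) = 142.4
|j140 + 2.1| = √(140² + 2.1²) = 140
|L(j140)| = 7.6 × 142.4 / 140 = 7.7271
20 log₁₀(7.7271) = 17.76 dB
∠(j140 + 25.8) = arctan(140/25.8) = 79.56°
∠(j140 + 2.1) = arctan(140/2.1) = 89.14°
∠L(j140) = 79.56° − 89.14° = -9.58°

|L| = 17.8 dB, ∠L = -9.6°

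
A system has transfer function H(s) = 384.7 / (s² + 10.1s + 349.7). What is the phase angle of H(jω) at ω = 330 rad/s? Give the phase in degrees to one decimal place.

∠[(j330)² + 10.1(j330) + 349.7] = ∠[-1.0855e+05 + j3333] = 178.24°
∠H(j330) = −178.24° = -178.24°

-178.2 deg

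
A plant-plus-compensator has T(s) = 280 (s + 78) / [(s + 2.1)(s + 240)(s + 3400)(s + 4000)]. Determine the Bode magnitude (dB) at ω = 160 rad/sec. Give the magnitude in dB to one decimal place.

-142.0 dB

|j160 + 78| = √(160² + 78²) = 178
|j160 + 2.1| = √(160² + 2.1²) = 160
|j160 + 240| = √(160² + 240²) = 288.4
|j160 + 3400| = √(160² + 3400²) = 3404
|j160 + 4000| = √(160² + 4000²) = 4003
|T(j160)| = 280 × 178 / (160 × 288.4 × 3404 × 4003) = 7.9249e-08
20 log₁₀(7.9249e-08) = -142.02 dB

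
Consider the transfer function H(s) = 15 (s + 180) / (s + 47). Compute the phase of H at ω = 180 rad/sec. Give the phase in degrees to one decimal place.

-30.4°

∠(j180 + 180) = arctan(180/180) = 45.00°
∠(j180 + 47) = arctan(180/47) = 75.37°
∠H(j180) = 45.00° − 75.37° = -30.37°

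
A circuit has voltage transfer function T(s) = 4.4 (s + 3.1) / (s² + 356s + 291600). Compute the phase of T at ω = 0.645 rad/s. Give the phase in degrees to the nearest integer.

12 deg

∠(j0.645 + 3.1) = arctan(0.645/3.1) = 11.75°
∠[(j0.645)² + 356(j0.645) + 291600] = ∠[2.916e+05 + j229.62] = 0.05°
∠T(j0.645) = 11.75° − 0.05° = 11.71°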